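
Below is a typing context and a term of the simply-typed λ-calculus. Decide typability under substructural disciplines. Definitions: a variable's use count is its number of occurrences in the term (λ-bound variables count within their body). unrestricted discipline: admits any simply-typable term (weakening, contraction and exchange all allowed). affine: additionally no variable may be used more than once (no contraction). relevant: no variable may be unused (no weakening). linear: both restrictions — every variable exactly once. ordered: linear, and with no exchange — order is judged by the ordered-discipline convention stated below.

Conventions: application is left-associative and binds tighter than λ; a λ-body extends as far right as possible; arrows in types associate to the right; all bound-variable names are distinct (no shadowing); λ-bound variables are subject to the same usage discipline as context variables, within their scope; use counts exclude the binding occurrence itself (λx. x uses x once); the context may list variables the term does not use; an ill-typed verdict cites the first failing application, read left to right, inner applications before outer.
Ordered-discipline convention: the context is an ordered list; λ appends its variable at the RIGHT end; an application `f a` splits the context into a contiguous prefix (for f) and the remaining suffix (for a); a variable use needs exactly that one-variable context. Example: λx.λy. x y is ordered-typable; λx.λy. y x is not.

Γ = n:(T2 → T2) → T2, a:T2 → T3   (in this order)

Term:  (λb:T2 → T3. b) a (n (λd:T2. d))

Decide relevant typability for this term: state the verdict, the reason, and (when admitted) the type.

yes — none of n, a, b, d goes unused; term : T3
counts: n: 1, a: 1, b (λ-bound): 1, d (λ-bound): 1
uses in reading order: b, a, n, d
typing: ✓ — T3
all disciplines: ordered ✗ | linear ✓ | affine ✓ | relevant ✓ | unrestricted ✓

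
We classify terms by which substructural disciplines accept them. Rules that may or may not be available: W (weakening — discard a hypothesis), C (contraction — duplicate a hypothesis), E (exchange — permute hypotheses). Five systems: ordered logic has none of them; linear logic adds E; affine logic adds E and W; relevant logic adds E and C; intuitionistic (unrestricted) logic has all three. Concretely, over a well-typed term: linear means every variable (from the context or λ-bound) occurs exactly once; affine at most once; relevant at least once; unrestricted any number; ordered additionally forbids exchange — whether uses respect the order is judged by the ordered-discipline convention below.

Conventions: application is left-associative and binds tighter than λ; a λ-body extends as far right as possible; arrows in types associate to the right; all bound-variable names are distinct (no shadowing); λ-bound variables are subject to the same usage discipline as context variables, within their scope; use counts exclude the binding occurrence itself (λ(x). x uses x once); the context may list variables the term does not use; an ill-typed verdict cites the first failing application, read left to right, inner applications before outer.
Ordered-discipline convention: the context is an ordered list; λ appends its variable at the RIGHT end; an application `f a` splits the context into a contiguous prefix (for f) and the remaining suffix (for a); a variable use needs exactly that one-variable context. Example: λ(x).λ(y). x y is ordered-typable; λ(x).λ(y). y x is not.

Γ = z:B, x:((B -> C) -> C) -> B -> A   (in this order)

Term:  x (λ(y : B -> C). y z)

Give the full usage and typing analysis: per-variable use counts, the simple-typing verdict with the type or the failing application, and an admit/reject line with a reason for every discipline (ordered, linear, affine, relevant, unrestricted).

counts: z ×1; x ×1; y (bound) ×1
use order (left to right): x, y, z
typing: well-typed — term : B -> A
ordered: ✗, use order x, y, z needs exchange
linear: ✓, exactly-once usage across z, x, y
affine: ✓, at most one use each (z, x, y)
relevant: ✓, z, x, y: all used, weakening unneeded
unrestricted: ✓, simply typable at B -> A; W, C, E all held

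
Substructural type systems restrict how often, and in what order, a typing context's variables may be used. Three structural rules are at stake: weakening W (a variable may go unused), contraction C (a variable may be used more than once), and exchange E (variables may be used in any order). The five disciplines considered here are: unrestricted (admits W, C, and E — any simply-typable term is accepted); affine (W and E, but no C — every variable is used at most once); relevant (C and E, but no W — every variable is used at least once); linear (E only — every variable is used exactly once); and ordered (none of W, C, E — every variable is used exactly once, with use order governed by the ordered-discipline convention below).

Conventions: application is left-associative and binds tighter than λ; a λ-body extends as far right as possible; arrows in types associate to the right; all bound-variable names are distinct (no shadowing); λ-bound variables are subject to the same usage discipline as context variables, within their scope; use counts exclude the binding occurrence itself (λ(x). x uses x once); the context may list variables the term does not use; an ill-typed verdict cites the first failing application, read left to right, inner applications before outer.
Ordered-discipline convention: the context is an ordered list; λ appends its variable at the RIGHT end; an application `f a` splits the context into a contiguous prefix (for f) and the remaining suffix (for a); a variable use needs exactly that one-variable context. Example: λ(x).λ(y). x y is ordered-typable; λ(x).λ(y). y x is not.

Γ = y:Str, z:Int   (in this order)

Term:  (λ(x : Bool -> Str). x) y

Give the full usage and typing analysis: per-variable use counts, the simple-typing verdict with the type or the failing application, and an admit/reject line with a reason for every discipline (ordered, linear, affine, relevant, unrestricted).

use counts: y ×1; z ×0; x [bound] ×1
use order (left to right): x, y
typing: ill-typed: a function awaiting Bool -> Str gets Str
ordered ✗ (not simply typable)
linear ✗ (fails simple typing)
affine ✗ (a type mismatch blocks all five)
relevant ✗ (the type mismatch rejects it)
unrestricted ✗ (not simply typable)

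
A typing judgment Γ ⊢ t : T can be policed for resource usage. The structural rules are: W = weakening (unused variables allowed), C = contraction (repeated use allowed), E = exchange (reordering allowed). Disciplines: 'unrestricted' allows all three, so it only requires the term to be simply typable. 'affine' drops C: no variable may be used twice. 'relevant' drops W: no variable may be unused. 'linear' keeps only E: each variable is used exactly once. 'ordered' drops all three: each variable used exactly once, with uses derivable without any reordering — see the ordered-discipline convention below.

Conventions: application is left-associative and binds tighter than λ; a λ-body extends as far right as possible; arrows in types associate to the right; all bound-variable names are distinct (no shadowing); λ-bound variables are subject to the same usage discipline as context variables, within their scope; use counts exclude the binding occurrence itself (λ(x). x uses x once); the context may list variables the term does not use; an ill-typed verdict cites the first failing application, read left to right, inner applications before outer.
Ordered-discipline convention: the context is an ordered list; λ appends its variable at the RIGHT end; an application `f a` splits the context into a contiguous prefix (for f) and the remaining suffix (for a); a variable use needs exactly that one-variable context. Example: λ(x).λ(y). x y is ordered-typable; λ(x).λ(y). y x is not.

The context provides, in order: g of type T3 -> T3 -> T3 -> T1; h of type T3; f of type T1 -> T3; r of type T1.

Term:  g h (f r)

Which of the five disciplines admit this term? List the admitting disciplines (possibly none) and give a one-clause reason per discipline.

admitting disciplines: ordered, linear, affine, relevant, unrestricted
counts: g ×1; h ×1; f ×1; r ×1
use order (left to right): g, h, f, r
typing: the term checks, with type T3 -> T1
ordered ✓ (g, h, f, r: once each, no exchange needed)
linear ✓ (each of g, h, f, r used exactly once)
affine ✓ (g, h, f, r: no repeats, contraction unneeded)
relevant ✓ (none of g, h, f, r goes unused)
unrestricted ✓ (typability at T3 -> T1 is all that's needed)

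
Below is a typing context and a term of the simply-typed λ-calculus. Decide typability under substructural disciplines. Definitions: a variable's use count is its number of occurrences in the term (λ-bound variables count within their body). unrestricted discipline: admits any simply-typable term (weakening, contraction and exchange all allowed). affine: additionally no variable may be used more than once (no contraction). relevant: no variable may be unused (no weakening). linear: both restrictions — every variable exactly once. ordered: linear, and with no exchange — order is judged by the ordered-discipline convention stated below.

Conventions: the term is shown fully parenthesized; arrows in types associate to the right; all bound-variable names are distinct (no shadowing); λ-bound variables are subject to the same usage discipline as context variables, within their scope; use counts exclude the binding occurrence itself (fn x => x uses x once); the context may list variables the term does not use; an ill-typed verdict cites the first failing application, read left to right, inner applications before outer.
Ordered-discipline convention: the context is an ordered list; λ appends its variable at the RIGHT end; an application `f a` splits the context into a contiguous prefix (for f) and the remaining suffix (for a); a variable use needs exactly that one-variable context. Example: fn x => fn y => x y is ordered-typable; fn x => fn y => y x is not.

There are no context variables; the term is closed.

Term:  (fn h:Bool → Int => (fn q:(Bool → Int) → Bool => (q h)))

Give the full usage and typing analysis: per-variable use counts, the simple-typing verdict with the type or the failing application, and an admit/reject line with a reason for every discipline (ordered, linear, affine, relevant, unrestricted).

counts: h [bound]: 1×, q [bound]: 1×
uses in reading order: q, h
typing: ✓ — (Bool → Int) → ((Bool → Int) → Bool) → Bool
ordered: ✗, use order q, h needs exchange
linear: ✓, exactly-once usage across h, q
affine: ✓, no duplicate uses among h, q
relevant: ✓, none of h, q goes unused
unrestricted: ✓, typability at (Bool → Int) → ((Bool → Int) → Bool) → Bool is all that's needed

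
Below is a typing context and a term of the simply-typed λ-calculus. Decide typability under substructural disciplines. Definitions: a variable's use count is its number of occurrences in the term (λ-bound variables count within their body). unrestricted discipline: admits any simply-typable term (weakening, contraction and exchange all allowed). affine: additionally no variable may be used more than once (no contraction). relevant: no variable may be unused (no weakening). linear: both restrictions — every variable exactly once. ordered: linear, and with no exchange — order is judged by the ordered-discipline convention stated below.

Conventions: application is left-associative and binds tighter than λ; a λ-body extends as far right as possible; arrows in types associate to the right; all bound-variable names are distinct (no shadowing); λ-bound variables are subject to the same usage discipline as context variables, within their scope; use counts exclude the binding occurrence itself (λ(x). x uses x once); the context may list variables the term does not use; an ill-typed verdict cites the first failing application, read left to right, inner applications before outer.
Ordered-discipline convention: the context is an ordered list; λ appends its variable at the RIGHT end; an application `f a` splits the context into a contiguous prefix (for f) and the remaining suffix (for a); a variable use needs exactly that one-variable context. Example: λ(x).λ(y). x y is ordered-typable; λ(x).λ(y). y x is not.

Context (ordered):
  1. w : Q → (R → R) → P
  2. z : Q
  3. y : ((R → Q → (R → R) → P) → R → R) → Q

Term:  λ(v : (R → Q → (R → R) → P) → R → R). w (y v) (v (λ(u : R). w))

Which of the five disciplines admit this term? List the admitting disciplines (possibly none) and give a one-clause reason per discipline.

admitted by: unrestricted
variable uses: w ×2; z ×0; y ×1; v (bound) ×2; u (bound) ×0
left-to-right use order: w, y, v, v, w
typing: well-typed — term : ((R → Q → (R → R) → P) → R → R) → P
ordered: ✗, uses contraction: w ×2, v ×2; needs weakening: z, u unused
linear: ✗, uses contraction: w ×2, v ×2; needs weakening: z, u unused
affine: ✗, uses contraction: w ×2, v ×2
relevant: ✗, needs weakening: z, u unused
unrestricted: ✓, simply typable at ((R → Q → (R → R) → P) → R → R) → P; W, C, E all held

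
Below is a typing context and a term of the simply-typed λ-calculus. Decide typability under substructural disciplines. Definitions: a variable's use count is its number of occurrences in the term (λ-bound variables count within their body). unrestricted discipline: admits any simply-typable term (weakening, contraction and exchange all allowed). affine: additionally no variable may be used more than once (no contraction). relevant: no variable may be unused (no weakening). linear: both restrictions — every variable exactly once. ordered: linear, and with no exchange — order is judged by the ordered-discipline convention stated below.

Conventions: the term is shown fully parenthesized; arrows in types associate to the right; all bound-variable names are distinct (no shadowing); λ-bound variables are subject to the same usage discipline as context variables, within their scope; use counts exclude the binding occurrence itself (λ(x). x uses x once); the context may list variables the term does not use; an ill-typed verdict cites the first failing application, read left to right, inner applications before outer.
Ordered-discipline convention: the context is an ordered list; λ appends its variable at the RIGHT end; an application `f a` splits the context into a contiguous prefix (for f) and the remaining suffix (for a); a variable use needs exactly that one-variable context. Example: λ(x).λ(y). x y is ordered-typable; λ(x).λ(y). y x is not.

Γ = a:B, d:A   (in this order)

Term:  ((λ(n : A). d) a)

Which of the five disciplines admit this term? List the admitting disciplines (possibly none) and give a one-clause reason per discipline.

admitted in: none
use counts: a ×1, d ×1, n (λ-bound) ×0
uses in reading order: d, a
typing: ill-typed: argument of type B where A is required
ordered ✗ (a type mismatch blocks all five)
linear ✗ (the type mismatch rejects it)
affine ✗ (not simply typable)
relevant ✗ (fails simple typing)
unrestricted ✗ (a type mismatch blocks all five)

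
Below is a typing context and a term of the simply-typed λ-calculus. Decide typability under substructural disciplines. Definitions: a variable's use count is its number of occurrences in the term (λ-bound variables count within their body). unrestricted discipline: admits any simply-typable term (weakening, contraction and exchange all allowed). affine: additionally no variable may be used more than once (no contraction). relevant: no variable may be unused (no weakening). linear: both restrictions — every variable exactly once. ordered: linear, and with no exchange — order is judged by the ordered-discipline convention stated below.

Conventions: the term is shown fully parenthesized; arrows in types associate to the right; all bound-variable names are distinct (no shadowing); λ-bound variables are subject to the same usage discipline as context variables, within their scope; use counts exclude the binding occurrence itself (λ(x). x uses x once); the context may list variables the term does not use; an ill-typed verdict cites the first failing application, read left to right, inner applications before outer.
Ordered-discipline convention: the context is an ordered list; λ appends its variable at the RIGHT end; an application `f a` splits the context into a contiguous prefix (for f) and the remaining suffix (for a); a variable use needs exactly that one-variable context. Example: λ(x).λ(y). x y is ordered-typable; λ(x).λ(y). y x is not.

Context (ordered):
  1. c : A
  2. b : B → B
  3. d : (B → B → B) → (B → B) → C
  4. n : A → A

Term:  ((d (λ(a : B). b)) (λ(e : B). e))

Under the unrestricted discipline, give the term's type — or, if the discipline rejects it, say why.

term : C
usage: c: 0; b: 1; d: 1; n: 0; a (bound): 0; e (bound): 1
left-to-right use order: d, b, e
typing: well-typed at C
across the five disciplines: ordered ✗; linear ✗; affine ✓; relevant ✗; unrestricted ✓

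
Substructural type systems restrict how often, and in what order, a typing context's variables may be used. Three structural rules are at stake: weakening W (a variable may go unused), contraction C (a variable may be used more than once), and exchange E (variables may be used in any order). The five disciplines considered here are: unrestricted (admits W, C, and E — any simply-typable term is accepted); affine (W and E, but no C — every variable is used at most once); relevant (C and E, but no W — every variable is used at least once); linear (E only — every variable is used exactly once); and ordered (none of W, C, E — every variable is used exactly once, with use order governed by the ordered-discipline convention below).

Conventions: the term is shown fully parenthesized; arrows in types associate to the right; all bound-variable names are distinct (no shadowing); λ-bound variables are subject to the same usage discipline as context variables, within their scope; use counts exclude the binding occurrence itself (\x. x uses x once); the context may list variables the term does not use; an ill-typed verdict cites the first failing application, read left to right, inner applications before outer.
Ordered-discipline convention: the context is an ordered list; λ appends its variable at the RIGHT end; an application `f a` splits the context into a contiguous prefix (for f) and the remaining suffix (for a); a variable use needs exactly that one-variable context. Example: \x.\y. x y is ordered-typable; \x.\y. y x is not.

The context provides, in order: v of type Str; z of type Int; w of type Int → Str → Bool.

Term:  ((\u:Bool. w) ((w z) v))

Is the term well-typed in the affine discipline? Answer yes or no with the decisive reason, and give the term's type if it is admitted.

no — repeated use of w ×2
variable uses: v: 1×, z: 1×, w: 2×, u (bound): 0×
use order (left to right): w, w, z, v
typing: well-typed at Int → Str → Bool
summary: ordered ✗; linear ✗; affine ✗; relevant ✗; unrestricted ✓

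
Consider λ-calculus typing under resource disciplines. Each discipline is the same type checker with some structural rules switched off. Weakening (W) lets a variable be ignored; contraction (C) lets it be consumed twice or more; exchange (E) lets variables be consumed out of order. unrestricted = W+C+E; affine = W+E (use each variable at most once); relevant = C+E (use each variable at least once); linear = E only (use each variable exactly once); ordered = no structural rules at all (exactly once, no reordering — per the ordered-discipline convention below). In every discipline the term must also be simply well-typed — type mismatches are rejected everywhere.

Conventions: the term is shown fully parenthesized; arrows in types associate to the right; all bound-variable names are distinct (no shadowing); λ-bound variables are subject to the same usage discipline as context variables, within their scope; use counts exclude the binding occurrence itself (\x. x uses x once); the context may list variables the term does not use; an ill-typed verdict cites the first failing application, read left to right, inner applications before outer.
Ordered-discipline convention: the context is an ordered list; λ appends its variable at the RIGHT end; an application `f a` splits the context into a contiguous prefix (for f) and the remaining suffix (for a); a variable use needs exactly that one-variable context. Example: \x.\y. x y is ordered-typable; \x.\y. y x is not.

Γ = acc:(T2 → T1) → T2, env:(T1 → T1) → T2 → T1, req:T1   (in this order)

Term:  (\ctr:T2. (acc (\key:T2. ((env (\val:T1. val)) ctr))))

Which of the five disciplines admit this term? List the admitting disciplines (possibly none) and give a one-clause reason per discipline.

admitted by: affine, unrestricted
counts: acc: 1×; env: 1×; req: 0×; ctr (bound): 1×; key (bound): 0×; val (bound): 1×
uses in reading order: acc, env, val, ctr
typing: well-typed at T2 → T2
ordered: ✗, req, key never used (weakening)
linear: ✗, req, key never used (weakening)
affine: ✓, acc, env, req, ctr, key, val: no repeats, contraction unneeded
relevant: ✗, req, key never used (weakening)
unrestricted: ✓, well-typed at T2 → T2; no restrictions here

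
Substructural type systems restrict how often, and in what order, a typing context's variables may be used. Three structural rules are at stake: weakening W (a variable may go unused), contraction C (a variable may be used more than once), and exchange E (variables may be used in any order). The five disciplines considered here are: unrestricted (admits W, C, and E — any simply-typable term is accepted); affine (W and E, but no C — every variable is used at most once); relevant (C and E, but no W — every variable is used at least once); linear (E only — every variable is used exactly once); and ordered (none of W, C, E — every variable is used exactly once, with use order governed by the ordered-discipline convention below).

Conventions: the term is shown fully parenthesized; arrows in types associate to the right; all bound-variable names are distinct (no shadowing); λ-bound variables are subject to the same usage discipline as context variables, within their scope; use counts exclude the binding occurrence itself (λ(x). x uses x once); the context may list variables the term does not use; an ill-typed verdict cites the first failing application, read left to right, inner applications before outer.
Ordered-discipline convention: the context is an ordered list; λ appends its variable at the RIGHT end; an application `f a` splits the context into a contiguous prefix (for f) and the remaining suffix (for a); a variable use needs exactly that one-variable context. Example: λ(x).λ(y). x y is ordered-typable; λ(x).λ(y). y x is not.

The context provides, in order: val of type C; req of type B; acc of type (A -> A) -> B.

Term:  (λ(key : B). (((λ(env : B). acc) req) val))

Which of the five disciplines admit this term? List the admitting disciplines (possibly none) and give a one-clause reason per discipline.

admitted in: none
variable uses: val ×1, req ×1, acc ×1, key (λ-bound) ×0, env (λ-bound) ×0
left-to-right use order: acc, req, val
typing: ill-typed: a function awaiting A -> A gets C
ordered: ✗, the type mismatch rejects it
linear: ✗, not simply typable
affine: ✗, fails simple typing
relevant: ✗, a type mismatch blocks all five
unrestricted: ✗, the type mismatch rejects it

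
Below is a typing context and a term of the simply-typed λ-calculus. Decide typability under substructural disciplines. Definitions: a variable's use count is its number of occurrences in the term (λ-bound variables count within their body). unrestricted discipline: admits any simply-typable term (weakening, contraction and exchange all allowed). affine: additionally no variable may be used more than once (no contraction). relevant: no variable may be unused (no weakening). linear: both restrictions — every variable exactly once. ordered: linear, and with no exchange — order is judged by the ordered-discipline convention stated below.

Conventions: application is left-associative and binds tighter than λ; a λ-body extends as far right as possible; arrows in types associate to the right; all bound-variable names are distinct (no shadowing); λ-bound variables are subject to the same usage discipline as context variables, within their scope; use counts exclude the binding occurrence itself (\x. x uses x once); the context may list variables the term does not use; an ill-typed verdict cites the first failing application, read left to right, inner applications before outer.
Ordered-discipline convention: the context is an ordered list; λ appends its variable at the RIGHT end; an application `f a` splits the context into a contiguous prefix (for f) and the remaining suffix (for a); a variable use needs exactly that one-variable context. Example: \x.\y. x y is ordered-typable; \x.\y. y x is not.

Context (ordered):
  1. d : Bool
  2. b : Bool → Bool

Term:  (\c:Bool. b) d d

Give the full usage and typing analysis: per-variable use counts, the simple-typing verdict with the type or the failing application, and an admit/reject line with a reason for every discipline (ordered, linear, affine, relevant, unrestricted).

counts: d ×2, b ×1, c (λ-bound) ×0
order of uses: b, d, d
typing: the term checks, with type Bool
ordered: ✗ — uses contraction: d ×2; needs weakening: c unused
linear: ✗ — uses contraction: d ×2; needs weakening: c unused
affine: ✗ — uses contraction: d ×2
relevant: ✗ — needs weakening: c unused
unrestricted: ✓ — simply typable at Bool; W, C, E all held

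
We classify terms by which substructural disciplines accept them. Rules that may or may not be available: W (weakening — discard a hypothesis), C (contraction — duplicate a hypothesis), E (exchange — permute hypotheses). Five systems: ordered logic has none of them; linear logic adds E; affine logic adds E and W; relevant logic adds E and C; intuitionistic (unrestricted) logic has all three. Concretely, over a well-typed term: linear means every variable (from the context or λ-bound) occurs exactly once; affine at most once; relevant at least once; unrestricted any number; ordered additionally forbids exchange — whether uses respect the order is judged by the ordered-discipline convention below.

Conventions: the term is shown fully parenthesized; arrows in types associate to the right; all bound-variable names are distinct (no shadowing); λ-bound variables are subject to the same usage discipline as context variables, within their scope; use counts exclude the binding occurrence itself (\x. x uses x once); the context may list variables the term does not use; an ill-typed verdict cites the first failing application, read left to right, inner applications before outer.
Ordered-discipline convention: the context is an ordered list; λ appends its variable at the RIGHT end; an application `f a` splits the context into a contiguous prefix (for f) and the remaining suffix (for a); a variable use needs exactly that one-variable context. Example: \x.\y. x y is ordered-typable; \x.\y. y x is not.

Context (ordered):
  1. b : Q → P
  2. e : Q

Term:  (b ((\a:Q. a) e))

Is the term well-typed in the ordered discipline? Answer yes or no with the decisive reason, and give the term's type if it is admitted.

yes — single-use (b, e, a), ordered derivation ok; term : P
counts: b ×1, e ×1, a [bound] ×1
uses in reading order: b, a, e
typing: the term checks, with type P
all disciplines: ordered ✓ · linear ✓ · affine ✓ · relevant ✓ · unrestricted ✓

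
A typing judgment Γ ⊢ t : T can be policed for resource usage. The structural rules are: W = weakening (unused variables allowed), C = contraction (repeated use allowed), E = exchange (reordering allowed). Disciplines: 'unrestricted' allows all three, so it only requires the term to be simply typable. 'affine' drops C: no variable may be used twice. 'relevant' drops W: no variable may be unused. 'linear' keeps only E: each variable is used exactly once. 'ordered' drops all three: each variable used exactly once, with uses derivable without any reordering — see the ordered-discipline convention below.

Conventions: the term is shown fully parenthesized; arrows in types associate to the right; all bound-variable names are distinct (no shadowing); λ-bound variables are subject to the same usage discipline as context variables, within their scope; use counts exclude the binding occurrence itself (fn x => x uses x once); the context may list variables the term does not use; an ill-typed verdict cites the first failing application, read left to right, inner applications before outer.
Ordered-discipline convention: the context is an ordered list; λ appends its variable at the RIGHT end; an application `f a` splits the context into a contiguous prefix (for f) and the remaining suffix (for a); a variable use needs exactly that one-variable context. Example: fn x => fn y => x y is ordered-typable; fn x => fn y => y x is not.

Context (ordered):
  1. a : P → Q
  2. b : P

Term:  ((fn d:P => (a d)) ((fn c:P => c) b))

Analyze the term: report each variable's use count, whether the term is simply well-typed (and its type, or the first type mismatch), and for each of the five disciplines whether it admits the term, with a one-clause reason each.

variable uses: a: 1×, b: 1×, d (bound): 1×, c (bound): 1×
left-to-right use order: a, d, c, b
typing: the term checks, with type Q
ordered: ✓ — one use each (a, b, d, c); ordered split holds
linear: ✓ — single use per variable (a, b, d, c)
affine: ✓ — at most one use each (a, b, d, c)
relevant: ✓ — at least one use each (a, b, d, c)
unrestricted: ✓ — typability at Q is all that's needed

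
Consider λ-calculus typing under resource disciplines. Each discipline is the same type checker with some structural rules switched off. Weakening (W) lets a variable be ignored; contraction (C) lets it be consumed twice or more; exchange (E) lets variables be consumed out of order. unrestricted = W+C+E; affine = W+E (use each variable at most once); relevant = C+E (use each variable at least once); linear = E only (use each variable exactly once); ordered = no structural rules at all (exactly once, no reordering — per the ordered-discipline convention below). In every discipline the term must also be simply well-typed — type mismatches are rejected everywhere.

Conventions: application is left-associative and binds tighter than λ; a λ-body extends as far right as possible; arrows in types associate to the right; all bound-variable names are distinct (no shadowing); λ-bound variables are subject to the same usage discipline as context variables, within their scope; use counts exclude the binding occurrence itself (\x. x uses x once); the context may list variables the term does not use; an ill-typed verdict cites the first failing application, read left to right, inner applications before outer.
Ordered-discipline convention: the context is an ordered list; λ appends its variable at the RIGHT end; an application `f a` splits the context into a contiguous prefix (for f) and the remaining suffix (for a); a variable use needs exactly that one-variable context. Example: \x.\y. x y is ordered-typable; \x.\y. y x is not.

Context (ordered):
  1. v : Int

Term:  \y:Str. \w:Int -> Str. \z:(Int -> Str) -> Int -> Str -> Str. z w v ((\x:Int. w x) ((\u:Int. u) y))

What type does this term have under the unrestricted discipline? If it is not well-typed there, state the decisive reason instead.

not well-typed under unrestricted — the type mismatch rejects it
variable uses: v: 1×, y (λ-bound): 1×, w (λ-bound): 2×, z (λ-bound): 1×, x (λ-bound): 1×, u (λ-bound): 1×
uses in reading order: z, w, v, w, x, u, y
typing: ill-typed: an argument Str mismatches the expected Int
across the five disciplines: ordered ✗; linear ✗; affine ✗; relevant ✗; unrestricted ✗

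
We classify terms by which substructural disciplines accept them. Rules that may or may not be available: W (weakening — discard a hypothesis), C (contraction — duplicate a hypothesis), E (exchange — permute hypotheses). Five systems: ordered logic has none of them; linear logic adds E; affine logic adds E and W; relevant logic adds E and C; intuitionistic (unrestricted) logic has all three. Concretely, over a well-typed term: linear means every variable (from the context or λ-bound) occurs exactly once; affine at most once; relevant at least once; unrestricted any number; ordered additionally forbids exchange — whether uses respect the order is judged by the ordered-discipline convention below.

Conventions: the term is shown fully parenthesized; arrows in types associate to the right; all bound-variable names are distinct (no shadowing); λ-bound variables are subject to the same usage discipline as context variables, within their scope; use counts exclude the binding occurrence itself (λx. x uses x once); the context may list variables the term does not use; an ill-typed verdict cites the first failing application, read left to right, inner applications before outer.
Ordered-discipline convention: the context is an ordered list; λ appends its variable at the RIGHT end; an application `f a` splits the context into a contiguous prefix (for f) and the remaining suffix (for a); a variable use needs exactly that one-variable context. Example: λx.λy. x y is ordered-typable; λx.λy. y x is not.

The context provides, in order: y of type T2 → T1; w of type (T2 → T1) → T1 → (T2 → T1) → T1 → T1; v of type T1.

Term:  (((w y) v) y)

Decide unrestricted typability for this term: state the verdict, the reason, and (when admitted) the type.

yes — well-typed at T1 → T1; no restrictions here; term : T1 → T1
variable uses: y: 2, w: 1, v: 1
uses in reading order: w, y, v, y
typing: well-typed at T1 → T1
summary: ordered ✗ | linear ✗ | affine ✗ | relevant ✓ | unrestricted ✓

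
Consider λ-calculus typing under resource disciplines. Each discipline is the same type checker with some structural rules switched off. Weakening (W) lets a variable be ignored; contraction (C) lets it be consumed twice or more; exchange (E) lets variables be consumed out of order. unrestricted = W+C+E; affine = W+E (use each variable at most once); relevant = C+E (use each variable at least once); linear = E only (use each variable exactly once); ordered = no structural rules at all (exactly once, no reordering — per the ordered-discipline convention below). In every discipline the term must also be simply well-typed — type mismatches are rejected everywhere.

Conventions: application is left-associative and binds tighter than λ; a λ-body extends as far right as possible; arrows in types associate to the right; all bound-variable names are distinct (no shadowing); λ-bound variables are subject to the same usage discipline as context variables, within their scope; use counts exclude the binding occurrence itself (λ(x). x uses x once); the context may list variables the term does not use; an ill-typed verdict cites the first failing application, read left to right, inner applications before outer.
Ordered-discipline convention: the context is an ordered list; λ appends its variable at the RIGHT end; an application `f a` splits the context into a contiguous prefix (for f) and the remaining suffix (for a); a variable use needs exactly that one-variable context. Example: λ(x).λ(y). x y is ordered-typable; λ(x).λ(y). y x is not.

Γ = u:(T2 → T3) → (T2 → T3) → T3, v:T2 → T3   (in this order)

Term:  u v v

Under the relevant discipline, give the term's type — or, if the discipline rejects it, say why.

term : T3
variable uses: u ×1; v ×2
order of uses: u, v, v
typing: well-typed at T3
all disciplines: ordered ✗, linear ✗, affine ✗, relevant ✓, unrestricted ✓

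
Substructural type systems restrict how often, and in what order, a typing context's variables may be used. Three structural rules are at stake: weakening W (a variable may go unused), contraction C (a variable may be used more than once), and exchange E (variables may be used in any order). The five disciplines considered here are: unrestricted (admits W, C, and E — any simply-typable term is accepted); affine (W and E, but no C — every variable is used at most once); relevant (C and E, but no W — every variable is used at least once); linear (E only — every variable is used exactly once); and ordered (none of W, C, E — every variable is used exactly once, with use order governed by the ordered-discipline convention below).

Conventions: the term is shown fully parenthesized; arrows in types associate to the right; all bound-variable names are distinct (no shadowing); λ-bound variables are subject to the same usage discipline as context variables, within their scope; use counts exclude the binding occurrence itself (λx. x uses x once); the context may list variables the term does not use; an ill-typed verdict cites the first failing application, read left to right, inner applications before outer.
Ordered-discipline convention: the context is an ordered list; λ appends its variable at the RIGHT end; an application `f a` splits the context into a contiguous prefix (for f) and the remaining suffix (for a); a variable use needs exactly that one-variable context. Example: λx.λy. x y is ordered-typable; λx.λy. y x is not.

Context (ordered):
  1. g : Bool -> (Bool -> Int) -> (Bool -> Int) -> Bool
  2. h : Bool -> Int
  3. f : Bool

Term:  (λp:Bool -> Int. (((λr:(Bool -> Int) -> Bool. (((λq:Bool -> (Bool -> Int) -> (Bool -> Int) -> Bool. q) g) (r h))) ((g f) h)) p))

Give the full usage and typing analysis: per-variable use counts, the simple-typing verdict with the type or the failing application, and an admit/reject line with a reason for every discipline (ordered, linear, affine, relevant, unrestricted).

variable uses: g=2; h=2; f=1; p (bound)=1; r (bound)=1; q (bound)=1
uses in reading order: q, g, r, h, g, f, h, p
typing: well-typed at (Bool -> Int) -> (Bool -> Int) -> Bool
ordered ✗ (repeated use of g ×2, h ×2)
linear ✗ (repeated use of g ×2, h ×2)
affine ✗ (repeated use of g ×2, h ×2)
relevant ✓ (none of g, h, f, p, r, q goes unused)
unrestricted ✓ (simply typable at (Bool -> Int) -> (Bool -> Int) -> Bool; W, C, E all held)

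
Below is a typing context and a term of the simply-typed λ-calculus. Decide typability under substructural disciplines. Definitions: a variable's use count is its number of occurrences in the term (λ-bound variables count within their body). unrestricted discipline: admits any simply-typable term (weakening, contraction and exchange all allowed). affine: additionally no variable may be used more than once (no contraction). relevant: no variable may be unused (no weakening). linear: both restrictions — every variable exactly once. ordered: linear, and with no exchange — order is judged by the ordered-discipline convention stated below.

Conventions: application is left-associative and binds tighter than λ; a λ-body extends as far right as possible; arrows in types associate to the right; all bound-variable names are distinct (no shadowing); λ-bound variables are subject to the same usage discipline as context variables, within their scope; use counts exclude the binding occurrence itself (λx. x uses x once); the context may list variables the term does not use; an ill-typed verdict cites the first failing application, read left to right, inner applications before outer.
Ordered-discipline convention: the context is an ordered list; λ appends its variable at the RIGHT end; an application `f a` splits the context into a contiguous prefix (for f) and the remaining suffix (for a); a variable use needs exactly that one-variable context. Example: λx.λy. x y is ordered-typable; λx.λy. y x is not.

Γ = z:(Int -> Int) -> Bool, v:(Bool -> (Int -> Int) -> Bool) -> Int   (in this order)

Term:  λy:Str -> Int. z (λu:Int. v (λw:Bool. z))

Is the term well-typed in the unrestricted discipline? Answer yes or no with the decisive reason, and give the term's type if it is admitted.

yes — simply typable at (Str -> Int) -> Bool; W, C, E all held; term : (Str -> Int) -> Bool
counts: z: 2×; v: 1×; y (λ-bound): 0×; u (λ-bound): 0×; w (λ-bound): 0×
left-to-right use order: z, v, z
typing: the term checks, with type (Str -> Int) -> Bool
summary: ordered ✗ · linear ✗ · affine ✗ · relevant ✗ · unrestricted ✓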